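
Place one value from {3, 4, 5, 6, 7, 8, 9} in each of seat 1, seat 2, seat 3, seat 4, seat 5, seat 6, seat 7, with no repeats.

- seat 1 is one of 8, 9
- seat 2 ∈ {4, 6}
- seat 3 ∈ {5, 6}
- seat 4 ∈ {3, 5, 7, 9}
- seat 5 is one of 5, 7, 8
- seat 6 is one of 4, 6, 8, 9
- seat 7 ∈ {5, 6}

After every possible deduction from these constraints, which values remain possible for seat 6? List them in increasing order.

8, 9

The 7 variables together cover exactly {3, 4, 5, 6, 7, 8, 9} — 7 values for 7 variables — and 3 appears only in seat 4's list, so seat 4 = 3.
The 6 still-open variables together cover exactly {4, 5, 6, 7, 8, 9} — 6 values for 6 variables — and 7 appears only in seat 5's list, so seat 5 = 7.
seat 3 and seat 7 between them cover only {5, 6} — a naked pair. Remove those values from seat 2, seat 6.
That leaves seat 2 = 4. Eliminate 4 elsewhere: seat 6.
No further eliminations apply; seat 6 can still be any of 8, 9.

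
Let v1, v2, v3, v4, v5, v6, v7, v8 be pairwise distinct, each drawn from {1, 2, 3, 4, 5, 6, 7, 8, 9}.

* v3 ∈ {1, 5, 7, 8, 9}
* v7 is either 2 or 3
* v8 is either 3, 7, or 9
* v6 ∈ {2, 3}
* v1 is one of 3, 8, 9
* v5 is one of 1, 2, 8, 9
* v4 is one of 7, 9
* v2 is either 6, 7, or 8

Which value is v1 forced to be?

8

Among the 8 variables, 5 fits only v3 (and all 8 values in {1, 2, 3, 5, 6, 7, 8, 9} must be used), so v3 = 5.
The 7 still-open variables draw from only 7 values {1, 2, 3, 6, 7, 8, 9}, so each is used; only v5 can be 1, hence v5 = 1.
Among the 6 still-open variables, 6 fits only v2 (and all 6 values in {2, 3, 6, 7, 8, 9} must be used), so v2 = 6.
Among the 5 still-open variables, 8 fits only v1 (and all 5 values in {2, 3, 7, 8, 9} must be used), so v1 = 8.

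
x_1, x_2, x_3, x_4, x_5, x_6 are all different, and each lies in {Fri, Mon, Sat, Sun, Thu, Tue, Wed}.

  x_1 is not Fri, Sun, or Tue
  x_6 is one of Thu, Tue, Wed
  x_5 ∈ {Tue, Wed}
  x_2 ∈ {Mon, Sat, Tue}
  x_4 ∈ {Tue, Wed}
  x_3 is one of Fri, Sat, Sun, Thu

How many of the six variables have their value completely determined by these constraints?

x_4 and x_5 between them cover only {Tue, Wed} — a naked pair. Remove those values from x_1, x_2, x_6.
x_6 must be Thu (only option left). Eliminate Thu elsewhere: x_1, x_3.
x_1 and x_2 share exactly the 2 values {Mon, Sat}; by pigeonhole those values go to them, so strike Mon, Sat from x_3.
Determined: x_6=Thu. The other variables each still have more than one consistent value. That makes 1.

1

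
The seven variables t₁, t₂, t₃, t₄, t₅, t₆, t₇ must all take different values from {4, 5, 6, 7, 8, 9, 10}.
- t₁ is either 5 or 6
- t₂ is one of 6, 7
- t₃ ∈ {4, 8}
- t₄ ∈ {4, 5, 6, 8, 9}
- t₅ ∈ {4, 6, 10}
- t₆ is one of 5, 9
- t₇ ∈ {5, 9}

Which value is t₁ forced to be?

6

The 7 variables together cover exactly {4, 5, 6, 7, 8, 9, 10} — 7 values for 7 variables — and 7 appears only in t₂'s list, so t₂ = 7.
The 6 still-open variables together cover exactly {4, 5, 6, 8, 9, 10} — 6 values for 6 variables — and 10 appears only in t₅'s list, so t₅ = 10.
The 2 variables t₆ and t₇ are confined to {5, 9}, which locks those values in; drop them from t₁, t₄.
So t₁ = 6.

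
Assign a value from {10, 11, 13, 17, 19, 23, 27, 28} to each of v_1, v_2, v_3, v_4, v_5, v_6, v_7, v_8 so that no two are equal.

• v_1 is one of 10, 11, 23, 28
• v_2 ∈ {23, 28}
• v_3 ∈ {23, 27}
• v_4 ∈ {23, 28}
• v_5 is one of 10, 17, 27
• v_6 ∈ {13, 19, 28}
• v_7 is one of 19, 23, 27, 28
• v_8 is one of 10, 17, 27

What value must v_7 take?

19

The 8 variables draw from only 8 values {10, 11, 13, 17, 19, 23, 27, 28}, so each is used; only v_1 can be 11, hence v_1 = 11.
The 7 still-open variables together cover exactly {10, 13, 17, 19, 23, 27, 28} — 7 values for 7 variables — and 13 appears only in v_6's list, so v_6 = 13.
The 6 still-open variables draw from only 6 values {10, 17, 19, 23, 27, 28}, so each is used; only v_7 can be 19, hence v_7 = 19.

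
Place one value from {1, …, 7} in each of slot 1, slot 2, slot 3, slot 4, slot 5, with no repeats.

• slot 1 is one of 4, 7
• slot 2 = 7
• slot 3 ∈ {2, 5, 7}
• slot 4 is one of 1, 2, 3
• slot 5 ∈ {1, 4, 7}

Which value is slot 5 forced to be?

slot 2 must be 7 (only option left). Eliminate 7 elsewhere: slot 1, slot 3, slot 5.
slot 1 must be 4 (only option left). Remove 4 from slot 5.
So slot 5 = 1.

1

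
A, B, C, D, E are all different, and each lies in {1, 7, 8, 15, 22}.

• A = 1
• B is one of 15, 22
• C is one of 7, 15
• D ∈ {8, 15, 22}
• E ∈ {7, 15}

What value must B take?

22

A has just one choice, so A = 1.
The 4 still-open variables together cover exactly {7, 8, 15, 22} — 4 values for 4 variables — and 8 appears only in D's list, so D = 8.
The 3 still-open variables draw from only 3 values {7, 15, 22}, so each is used; only B can be 22, hence B = 22.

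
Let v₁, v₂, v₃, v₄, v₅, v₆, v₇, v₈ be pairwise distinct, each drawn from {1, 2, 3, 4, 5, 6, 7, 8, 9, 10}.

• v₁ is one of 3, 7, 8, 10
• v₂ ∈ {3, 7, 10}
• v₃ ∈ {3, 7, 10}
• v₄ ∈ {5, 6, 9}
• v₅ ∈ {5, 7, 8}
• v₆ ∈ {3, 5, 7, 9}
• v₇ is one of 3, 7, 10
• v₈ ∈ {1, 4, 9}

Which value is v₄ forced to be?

v₂, v₃, v₇ between them cover only {3, 7, 10} — a naked triple. Remove those values from v₁, v₅, v₆.
v₁ must be 8 (only option left). Remove 8 from v₅.
v₅ has just one choice, so v₅ = 5. Strike 5 from v₄, v₆.
v₆ has just one choice, so v₆ = 9. Strike 9 from v₄, v₈.
So v₄ = 6.

6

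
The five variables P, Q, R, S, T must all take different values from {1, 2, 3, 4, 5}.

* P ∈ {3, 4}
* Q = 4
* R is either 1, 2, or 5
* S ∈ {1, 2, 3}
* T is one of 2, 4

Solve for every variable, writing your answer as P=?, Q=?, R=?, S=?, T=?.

P=3, Q=4, R=5, S=1, T=2

Q's domain is down to {4}, so Q = 4. Eliminate 4 elsewhere: P, T.
T has just one choice, so T = 2. Remove 2 from R, S.
P must be 3 (only option left). Eliminate 3 elsewhere: S.
S has just one choice, so S = 1. Remove 1 from R.
R has just one choice, so R = 5.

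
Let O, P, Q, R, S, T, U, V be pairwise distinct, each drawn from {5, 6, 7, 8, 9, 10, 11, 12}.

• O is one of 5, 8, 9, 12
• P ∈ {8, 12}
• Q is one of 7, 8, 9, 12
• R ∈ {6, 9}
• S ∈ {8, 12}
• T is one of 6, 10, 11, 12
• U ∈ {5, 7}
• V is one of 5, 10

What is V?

10

The 8 variables draw from only 8 values {5, 6, 7, 8, 9, 10, 11, 12}, so each is used; only T can be 11, hence T = 11.
Among the 7 still-open variables, 6 fits only R (and all 7 values in {5, 6, 7, 8, 9, 10, 12} must be used), so R = 6.
Among the 6 still-open variables, 10 fits only V (and all 6 values in {5, 7, 8, 9, 10, 12} must be used), so V = 10.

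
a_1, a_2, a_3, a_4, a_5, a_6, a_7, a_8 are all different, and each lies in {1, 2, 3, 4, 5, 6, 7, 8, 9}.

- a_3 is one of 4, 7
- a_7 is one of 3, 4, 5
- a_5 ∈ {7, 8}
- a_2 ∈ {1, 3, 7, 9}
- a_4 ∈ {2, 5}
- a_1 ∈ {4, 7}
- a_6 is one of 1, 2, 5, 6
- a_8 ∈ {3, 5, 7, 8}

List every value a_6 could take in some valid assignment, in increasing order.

a_1 and a_3 share exactly the 2 values {4, 7}; by pigeonhole those values go to them, so strike 4, 7 from a_2, a_5, a_7, a_8.
That leaves a_5 = 8. Eliminate 8 elsewhere: a_8.
The 2 variables a_7 and a_8 are confined to {3, 5}, which locks those values in; drop them from a_2, a_4, a_6.
a_4's domain is down to {2}, so a_4 = 2. Strike 2 from a_6.
No further eliminations apply; a_6 can still be any of 1, 6.

1, 6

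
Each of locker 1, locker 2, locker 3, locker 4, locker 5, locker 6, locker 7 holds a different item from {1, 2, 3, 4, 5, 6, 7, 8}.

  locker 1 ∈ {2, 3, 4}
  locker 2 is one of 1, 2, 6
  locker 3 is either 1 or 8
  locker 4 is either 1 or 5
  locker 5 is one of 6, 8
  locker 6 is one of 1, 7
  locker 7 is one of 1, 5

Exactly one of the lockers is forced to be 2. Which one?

locker 4 and locker 7 between them cover only {1, 5} — a naked pair. Remove those values from locker 2, locker 3, locker 6.
locker 3 must be 8 (only option left). Eliminate 8 elsewhere: locker 5.
That leaves locker 5 = 6. Eliminate 6 elsewhere: locker 2.
So 2 goes to locker 2.

locker 2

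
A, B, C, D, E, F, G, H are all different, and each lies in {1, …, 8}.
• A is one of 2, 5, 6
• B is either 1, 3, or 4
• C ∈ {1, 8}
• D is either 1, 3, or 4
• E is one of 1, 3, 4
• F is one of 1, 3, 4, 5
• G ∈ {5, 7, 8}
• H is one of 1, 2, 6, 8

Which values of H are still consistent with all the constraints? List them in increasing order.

Among the 8 variables, 7 fits only G (and all 8 values in {1, 2, 3, 4, 5, 6, 7, 8} must be used), so G = 7.
B, D, E between them cover only {1, 3, 4} — a naked triple. Remove those values from C, F, H.
C has just one choice, so C = 8. Eliminate 8 elsewhere: H.
That leaves F = 5. Strike 5 from A.
No further eliminations apply; H can still be any of 2, 6.

2, 6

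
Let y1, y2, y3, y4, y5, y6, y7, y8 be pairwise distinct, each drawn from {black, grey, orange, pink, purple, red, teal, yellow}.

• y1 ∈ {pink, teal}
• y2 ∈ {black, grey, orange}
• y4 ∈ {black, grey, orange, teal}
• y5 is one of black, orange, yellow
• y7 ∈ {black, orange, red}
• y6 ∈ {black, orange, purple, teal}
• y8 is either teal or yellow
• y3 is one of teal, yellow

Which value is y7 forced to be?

red

The 8 variables draw from only 8 values {black, grey, orange, pink, purple, red, teal, yellow}, so each is used; only y1 can be pink, hence y1 = pink.
The 7 still-open variables draw from only 7 values {black, grey, orange, purple, red, teal, yellow}, so each is used; only y6 can be purple, hence y6 = purple.
Among the 6 still-open variables, red fits only y7 (and all 6 values in {black, grey, orange, red, teal, yellow} must be used), so y7 = red.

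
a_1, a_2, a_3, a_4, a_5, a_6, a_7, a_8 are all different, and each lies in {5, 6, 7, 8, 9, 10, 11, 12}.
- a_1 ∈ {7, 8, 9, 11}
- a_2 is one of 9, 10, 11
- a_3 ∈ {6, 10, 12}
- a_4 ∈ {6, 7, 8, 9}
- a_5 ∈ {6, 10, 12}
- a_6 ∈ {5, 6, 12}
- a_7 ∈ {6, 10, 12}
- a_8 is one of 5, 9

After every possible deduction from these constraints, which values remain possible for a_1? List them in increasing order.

7, 8

The 3 variables a_3, a_5, a_7 are confined to {6, 10, 12}, which locks those values in; drop them from a_2, a_4, a_6.
a_6's domain is down to {5}, so a_6 = 5. Remove 5 from a_8.
That leaves a_8 = 9. Eliminate 9 elsewhere: a_1, a_2, a_4.
a_2 has just one choice, so a_2 = 11. So a_1 can't be 11.
No further eliminations apply; a_1 can still be any of 7, 8.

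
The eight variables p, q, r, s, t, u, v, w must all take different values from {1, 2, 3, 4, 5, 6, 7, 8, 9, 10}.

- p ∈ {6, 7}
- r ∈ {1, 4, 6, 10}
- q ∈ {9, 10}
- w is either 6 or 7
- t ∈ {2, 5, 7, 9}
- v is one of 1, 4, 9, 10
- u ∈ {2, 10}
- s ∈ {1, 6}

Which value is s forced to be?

The 8 variables draw from only 8 values {1, 2, 4, 5, 6, 7, 9, 10}, so each is used; only t can be 5, hence t = 5.
The 7 still-open variables together cover exactly {1, 2, 4, 6, 7, 9, 10} — 7 values for 7 variables — and 2 appears only in u's list, so u = 2.
p and w between them cover only {6, 7} — a naked pair. Remove those values from r, s.
So s = 1.

1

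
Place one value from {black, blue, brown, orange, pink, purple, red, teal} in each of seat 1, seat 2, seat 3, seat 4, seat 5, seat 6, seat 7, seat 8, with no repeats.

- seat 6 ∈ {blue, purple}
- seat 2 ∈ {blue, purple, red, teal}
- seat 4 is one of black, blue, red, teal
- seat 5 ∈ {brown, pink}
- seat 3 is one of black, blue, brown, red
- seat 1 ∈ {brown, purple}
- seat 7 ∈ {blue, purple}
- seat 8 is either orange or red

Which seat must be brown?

The 8 variables together cover exactly {black, blue, brown, orange, pink, purple, red, teal} — 8 values for 8 variables — and orange appears only in seat 8's list, so seat 8 = orange.
Among the 7 still-open variables, pink fits only seat 5 (and all 7 values in {black, blue, brown, pink, purple, red, teal} must be used), so seat 5 = pink.
seat 6 and seat 7 between them cover only {blue, purple} — a naked pair. Remove those values from seat 1, seat 2, seat 3, seat 4.
So brown goes to seat 1.

seat 1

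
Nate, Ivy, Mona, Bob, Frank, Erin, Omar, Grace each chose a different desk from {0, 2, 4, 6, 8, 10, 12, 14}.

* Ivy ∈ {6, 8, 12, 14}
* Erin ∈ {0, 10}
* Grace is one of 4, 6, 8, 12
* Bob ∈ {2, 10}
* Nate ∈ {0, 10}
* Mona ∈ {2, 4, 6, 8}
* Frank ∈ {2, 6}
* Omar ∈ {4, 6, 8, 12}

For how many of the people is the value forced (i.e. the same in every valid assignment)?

Among the 8 variables, 14 fits only Ivy (and all 8 values in {0, 2, 4, 6, 8, 10, 12, 14} must be used), so Ivy = 14.
Nate and Erin share exactly the 2 values {0, 10}; by pigeonhole those values go to them, so strike 0, 10 from Bob.
Bob's domain is down to {2}, so Bob = 2. Strike 2 from Mona, Frank.
That leaves Frank = 6. Strike 6 from Mona, Omar, Grace.
Determined: Ivy=14, Bob=2, Frank=6. The other people each still have more than one consistent value. That makes 3.

3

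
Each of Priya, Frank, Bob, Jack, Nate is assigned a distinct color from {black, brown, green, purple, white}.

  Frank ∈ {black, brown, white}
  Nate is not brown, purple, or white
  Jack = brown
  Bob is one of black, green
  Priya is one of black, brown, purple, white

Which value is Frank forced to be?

white

Jack's domain is down to {brown}, so Jack = brown. Eliminate brown elsewhere: Priya, Frank.
The 4 still-open variables draw from only 4 values {black, green, purple, white}, so each is used; only Priya can be purple, hence Priya = purple.
Among the 3 still-open variables, white fits only Frank (and all 3 values in {black, green, white} must be used), so Frank = white.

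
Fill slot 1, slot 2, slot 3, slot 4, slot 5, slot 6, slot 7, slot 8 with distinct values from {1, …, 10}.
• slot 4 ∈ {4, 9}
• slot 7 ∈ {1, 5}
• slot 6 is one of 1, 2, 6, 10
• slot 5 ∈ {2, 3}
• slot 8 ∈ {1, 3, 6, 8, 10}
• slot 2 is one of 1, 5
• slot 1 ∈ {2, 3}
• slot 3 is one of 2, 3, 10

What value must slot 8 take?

8

slot 1 and slot 5 share exactly the 2 values {2, 3}; by pigeonhole those values go to them, so strike 2, 3 from slot 3, slot 6, slot 8.
slot 3's domain is down to {10}, so slot 3 = 10. So slot 6, slot 8 can't be 10.
slot 2 and slot 7 share exactly the 2 values {1, 5}; by pigeonhole those values go to them, so strike 1, 5 from slot 6, slot 8.
That leaves slot 6 = 6. Eliminate 6 elsewhere: slot 8.
So slot 8 = 8.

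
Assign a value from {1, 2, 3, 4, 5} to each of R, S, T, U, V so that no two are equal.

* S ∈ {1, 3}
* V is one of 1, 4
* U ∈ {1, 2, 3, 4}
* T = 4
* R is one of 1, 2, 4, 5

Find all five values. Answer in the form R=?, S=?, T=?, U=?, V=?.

T has just one choice, so T = 4. Strike 4 from R, U, V.
V's domain is down to {1}, so V = 1. Strike 1 from R, S, U.
That leaves S = 3. Eliminate 3 elsewhere: U.
U's domain is down to {2}, so U = 2. So R can't be 2.
R's domain is down to {5}, so R = 5.

R=5, S=3, T=4, U=2, V=1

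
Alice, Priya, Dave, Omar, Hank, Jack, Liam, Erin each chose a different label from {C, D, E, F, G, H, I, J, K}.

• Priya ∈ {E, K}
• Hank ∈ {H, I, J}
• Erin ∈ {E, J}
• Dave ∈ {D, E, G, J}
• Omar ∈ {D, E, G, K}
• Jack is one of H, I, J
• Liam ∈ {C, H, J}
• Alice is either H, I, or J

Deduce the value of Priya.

K

The 8 variables together cover exactly {C, D, E, G, H, I, J, K} — 8 values for 8 variables — and C appears only in Liam's list, so Liam = C.
Alice, Hank, Jack share exactly the 3 values {H, I, J}; by pigeonhole those values go to them, so strike H, I, J from Dave, Erin.
Erin has just one choice, so Erin = E. Strike E from Priya, Dave, Omar.
So Priya = K.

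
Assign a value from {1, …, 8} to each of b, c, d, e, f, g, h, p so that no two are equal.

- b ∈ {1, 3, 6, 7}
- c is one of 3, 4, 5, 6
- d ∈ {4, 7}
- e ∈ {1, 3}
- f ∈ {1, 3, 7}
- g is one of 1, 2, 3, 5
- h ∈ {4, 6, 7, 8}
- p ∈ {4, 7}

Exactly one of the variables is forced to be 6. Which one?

The 8 variables together cover exactly {1, 2, 3, 4, 5, 6, 7, 8} — 8 values for 8 variables — and 2 appears only in g's list, so g = 2.
The 7 still-open variables together cover exactly {1, 3, 4, 5, 6, 7, 8} — 7 values for 7 variables — and 5 appears only in c's list, so c = 5.
The 6 still-open variables draw from only 6 values {1, 3, 4, 6, 7, 8}, so each is used; only h can be 8, hence h = 8.
Among the 5 still-open variables, 6 fits only b (and all 5 values in {1, 3, 4, 6, 7} must be used), so b = 6.

b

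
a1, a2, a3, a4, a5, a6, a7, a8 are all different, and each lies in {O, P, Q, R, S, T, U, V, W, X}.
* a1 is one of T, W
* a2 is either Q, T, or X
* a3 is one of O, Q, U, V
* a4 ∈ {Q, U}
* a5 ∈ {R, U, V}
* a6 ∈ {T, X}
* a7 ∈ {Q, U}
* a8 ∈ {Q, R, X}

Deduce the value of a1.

W

Among the 8 variables, O fits only a3 (and all 8 values in {O, Q, R, T, U, V, W, X} must be used), so a3 = O.
Among the 7 still-open variables, V fits only a5 (and all 7 values in {Q, R, T, U, V, W, X} must be used), so a5 = V.
The 6 still-open variables draw from only 6 values {Q, R, T, U, W, X}, so each is used; only a8 can be R, hence a8 = R.
The 5 still-open variables together cover exactly {Q, T, U, W, X} — 5 values for 5 variables — and W appears only in a1's list, so a1 = W.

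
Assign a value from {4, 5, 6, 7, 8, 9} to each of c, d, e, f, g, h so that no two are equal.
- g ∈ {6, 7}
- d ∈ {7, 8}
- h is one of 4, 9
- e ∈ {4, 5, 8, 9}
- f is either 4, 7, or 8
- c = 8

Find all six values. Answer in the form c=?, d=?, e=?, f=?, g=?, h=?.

c=8, d=7, e=5, f=4, g=6, h=9

c's domain is down to {8}, so c = 8. Eliminate 8 elsewhere: d, e, f.
d must be 7 (only option left). Eliminate 7 elsewhere: f, g.
f has just one choice, so f = 4. So e, h can't be 4.
g has just one choice, so g = 6.
h's domain is down to {9}, so h = 9. So e can't be 9.
e must be 5 (only option left).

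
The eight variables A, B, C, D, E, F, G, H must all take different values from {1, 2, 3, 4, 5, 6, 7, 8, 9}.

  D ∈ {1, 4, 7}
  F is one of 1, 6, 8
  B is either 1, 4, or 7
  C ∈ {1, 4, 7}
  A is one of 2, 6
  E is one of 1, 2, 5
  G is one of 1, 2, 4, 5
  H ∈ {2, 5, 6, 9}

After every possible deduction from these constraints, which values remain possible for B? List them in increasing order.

The 8 variables draw from only 8 values {1, 2, 4, 5, 6, 7, 8, 9}, so each is used; only F can be 8, hence F = 8.
Among the 7 still-open variables, 9 fits only H (and all 7 values in {1, 2, 4, 5, 6, 7, 9} must be used), so H = 9.
The 6 still-open variables together cover exactly {1, 2, 4, 5, 6, 7} — 6 values for 6 variables — and 6 appears only in A's list, so A = 6.
The 3 variables B, C, D are confined to {1, 4, 7}, which locks those values in; drop them from E, G.
No further eliminations apply; B can still be any of 1, 4, 7.

1, 4, 7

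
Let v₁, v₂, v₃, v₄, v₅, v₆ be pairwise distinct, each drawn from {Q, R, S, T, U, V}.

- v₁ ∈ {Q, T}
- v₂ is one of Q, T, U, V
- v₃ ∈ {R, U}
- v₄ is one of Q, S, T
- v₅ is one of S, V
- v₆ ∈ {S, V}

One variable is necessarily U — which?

v₂

The 6 variables together cover exactly {Q, R, S, T, U, V} — 6 values for 6 variables — and R appears only in v₃'s list, so v₃ = R.
The 5 still-open variables together cover exactly {Q, S, T, U, V} — 5 values for 5 variables — and U appears only in v₂'s list, so v₂ = U.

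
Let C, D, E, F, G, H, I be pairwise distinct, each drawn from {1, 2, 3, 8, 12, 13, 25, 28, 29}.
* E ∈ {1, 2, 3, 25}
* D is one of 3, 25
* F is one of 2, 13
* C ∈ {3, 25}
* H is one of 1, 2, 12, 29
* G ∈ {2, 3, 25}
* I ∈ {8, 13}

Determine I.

C and D between them cover only {3, 25} — a naked pair. Remove those values from E, G.
G's domain is down to {2}, so G = 2. Remove 2 from E, F, H.
E must be 1 (only option left). Eliminate 1 elsewhere: H.
F has just one choice, so F = 13. So I can't be 13.
So I = 8.

8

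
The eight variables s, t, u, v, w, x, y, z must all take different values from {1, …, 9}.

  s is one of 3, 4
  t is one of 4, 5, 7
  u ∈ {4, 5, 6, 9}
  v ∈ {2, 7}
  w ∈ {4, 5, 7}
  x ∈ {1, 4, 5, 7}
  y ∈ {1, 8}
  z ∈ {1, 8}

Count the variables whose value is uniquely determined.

y and z between them cover only {1, 8} — a naked pair. Remove those values from x.
The 3 variables t, w, x are confined to {4, 5, 7}, which locks those values in; drop them from s, u, v.
That leaves s = 3.
v must be 2 (only option left).
Determined: s=3, v=2. The other variables each still have more than one consistent value. That makes 2.

2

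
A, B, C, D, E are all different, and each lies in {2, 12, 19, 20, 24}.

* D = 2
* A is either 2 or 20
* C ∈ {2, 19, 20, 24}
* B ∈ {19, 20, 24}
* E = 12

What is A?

20

D has just one choice, so D = 2. Eliminate 2 elsewhere: A, C.
So A = 20.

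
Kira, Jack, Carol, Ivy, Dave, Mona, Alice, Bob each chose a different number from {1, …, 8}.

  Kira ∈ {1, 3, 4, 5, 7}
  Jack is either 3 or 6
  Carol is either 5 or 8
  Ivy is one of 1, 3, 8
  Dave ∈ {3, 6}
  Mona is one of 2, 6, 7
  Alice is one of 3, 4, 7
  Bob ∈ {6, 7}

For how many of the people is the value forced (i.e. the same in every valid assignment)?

Among the 8 variables, 2 fits only Mona (and all 8 values in {1, 2, 3, 4, 5, 6, 7, 8} must be used), so Mona = 2.
Jack and Dave between them cover only {3, 6} — a naked pair. Remove those values from Kira, Ivy, Alice, Bob.
Bob must be 7 (only option left). Strike 7 from Kira, Alice.
Alice's domain is down to {4}, so Alice = 4. Eliminate 4 elsewhere: Kira.
Determined: Mona=2, Alice=4, Bob=7. The other people each still have more than one consistent value. That makes 3.

3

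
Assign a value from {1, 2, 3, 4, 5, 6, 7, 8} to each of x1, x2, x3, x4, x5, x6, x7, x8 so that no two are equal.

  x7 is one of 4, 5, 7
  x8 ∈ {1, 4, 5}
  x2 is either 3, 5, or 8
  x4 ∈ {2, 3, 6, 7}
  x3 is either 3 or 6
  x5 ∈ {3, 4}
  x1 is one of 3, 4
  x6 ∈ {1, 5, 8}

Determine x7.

The 8 variables draw from only 8 values {1, 2, 3, 4, 5, 6, 7, 8}, so each is used; only x4 can be 2, hence x4 = 2.
Among the 7 still-open variables, 6 fits only x3 (and all 7 values in {1, 3, 4, 5, 6, 7, 8} must be used), so x3 = 6.
The 6 still-open variables together cover exactly {1, 3, 4, 5, 7, 8} — 6 values for 6 variables — and 7 appears only in x7's list, so x7 = 7.

7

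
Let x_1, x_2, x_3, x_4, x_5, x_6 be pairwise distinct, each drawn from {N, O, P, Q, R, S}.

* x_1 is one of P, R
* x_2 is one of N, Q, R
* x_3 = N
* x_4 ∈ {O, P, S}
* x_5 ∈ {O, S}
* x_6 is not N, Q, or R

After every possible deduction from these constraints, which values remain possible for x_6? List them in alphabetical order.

O, P, S

x_3's domain is down to {N}, so x_3 = N. Remove N from x_2.
The 5 still-open variables together cover exactly {O, P, Q, R, S} — 5 values for 5 variables — and Q appears only in x_2's list, so x_2 = Q.
Among the 4 still-open variables, R fits only x_1 (and all 4 values in {O, P, R, S} must be used), so x_1 = R.
No further eliminations apply; x_6 can still be any of O, P, S.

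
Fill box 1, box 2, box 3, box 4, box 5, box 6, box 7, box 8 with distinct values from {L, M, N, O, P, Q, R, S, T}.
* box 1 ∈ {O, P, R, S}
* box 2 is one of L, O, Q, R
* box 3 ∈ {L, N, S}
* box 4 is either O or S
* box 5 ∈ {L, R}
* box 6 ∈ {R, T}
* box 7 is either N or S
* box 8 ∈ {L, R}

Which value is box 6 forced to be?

T

Among the 8 variables, P fits only box 1 (and all 8 values in {L, N, O, P, Q, R, S, T} must be used), so box 1 = P.
The 7 still-open variables draw from only 7 values {L, N, O, Q, R, S, T}, so each is used; only box 2 can be Q, hence box 2 = Q.
Among the 6 still-open variables, O fits only box 4 (and all 6 values in {L, N, O, R, S, T} must be used), so box 4 = O.
The 5 still-open variables together cover exactly {L, N, R, S, T} — 5 values for 5 variables — and T appears only in box 6's list, so box 6 = T.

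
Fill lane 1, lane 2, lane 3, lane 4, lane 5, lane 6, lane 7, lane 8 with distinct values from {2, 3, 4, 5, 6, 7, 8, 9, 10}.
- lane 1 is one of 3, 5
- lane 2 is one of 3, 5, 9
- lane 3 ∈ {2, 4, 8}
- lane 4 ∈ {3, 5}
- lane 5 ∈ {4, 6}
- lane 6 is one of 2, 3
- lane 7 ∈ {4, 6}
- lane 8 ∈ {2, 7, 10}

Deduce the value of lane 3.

The 2 variables lane 1 and lane 4 are confined to {3, 5}, which locks those values in; drop them from lane 2, lane 6.
lane 2 must be 9 (only option left).
That leaves lane 6 = 2. Strike 2 from lane 3, lane 8.
lane 5 and lane 7 between them cover only {4, 6} — a naked pair. Remove those values from lane 3.
So lane 3 = 8.

8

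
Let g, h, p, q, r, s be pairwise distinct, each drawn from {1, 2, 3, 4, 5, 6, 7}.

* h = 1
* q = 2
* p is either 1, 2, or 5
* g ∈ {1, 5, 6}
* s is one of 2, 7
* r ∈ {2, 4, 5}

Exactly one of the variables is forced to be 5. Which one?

h must be 1 (only option left). Remove 1 from g, p.
That leaves q = 2. Strike 2 from p, r, s.
So 5 goes to p.

p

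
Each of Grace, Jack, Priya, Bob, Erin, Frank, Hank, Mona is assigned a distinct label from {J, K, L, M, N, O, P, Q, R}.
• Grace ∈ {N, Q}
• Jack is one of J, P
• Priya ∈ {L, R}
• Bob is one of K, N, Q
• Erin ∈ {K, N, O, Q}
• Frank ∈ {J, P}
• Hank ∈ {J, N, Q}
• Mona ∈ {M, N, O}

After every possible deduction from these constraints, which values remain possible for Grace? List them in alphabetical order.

N, Q

The 2 variables Jack and Frank are confined to {J, P}, which locks those values in; drop them from Hank.
Grace and Hank between them cover only {N, Q} — a naked pair. Remove those values from Bob, Erin, Mona.
Bob's domain is down to {K}, so Bob = K. Eliminate K elsewhere: Erin.
That leaves Erin = O. So Mona can't be O.
Mona has just one choice, so Mona = M.
No further eliminations apply; Grace can still be any of N, Q.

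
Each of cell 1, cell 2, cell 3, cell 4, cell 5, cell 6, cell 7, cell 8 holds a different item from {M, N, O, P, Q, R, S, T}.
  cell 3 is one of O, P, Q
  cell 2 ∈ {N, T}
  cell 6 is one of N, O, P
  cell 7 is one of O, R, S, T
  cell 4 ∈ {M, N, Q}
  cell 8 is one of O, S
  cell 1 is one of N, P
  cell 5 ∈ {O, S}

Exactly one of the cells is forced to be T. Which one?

cell 2

The 8 variables draw from only 8 values {M, N, O, P, Q, R, S, T}, so each is used; only cell 4 can be M, hence cell 4 = M.
The 7 still-open variables draw from only 7 values {N, O, P, Q, R, S, T}, so each is used; only cell 3 can be Q, hence cell 3 = Q.
The 6 still-open variables draw from only 6 values {N, O, P, R, S, T}, so each is used; only cell 7 can be R, hence cell 7 = R.
The 5 still-open variables draw from only 5 values {N, O, P, S, T}, so each is used; only cell 2 can be T, hence cell 2 = T.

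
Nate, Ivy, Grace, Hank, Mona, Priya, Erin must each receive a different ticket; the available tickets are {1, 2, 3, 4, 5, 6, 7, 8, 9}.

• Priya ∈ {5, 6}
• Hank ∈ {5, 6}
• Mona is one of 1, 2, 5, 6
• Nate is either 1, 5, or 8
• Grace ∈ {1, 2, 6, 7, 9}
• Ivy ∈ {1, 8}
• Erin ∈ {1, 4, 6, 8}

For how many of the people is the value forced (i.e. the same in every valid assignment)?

2

The 2 variables Hank and Priya are confined to {5, 6}, which locks those values in; drop them from Nate, Grace, Mona, Erin.
The 2 variables Nate and Ivy are confined to {1, 8}, which locks those values in; drop them from Grace, Mona, Erin.
Mona must be 2 (only option left). Remove 2 from Grace.
Erin's domain is down to {4}, so Erin = 4.
Determined: Mona=2, Erin=4. The other people each still have more than one consistent value. That makes 2.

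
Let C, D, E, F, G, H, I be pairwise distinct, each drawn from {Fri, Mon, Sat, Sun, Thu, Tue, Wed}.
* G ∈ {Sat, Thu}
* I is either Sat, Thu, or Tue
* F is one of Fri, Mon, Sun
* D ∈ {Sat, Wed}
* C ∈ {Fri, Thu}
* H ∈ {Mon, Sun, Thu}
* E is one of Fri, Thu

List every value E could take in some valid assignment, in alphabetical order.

The 7 variables draw from only 7 values {Fri, Mon, Sat, Sun, Thu, Tue, Wed}, so each is used; only I can be Tue, hence I = Tue.
The 6 still-open variables together cover exactly {Fri, Mon, Sat, Sun, Thu, Wed} — 6 values for 6 variables — and Wed appears only in D's list, so D = Wed.
The 5 still-open variables draw from only 5 values {Fri, Mon, Sat, Sun, Thu}, so each is used; only G can be Sat, hence G = Sat.
C and E between them cover only {Fri, Thu} — a naked pair. Remove those values from F, H.
No further eliminations apply; E can still be any of Fri, Thu.

Fri, Thu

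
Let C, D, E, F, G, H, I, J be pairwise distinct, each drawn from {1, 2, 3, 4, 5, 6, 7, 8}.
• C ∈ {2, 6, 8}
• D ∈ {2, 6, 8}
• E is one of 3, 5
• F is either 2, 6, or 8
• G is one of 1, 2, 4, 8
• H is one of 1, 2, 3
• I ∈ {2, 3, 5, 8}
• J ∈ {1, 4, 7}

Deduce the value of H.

The 8 variables together cover exactly {1, 2, 3, 4, 5, 6, 7, 8} — 8 values for 8 variables — and 7 appears only in J's list, so J = 7.
The 7 still-open variables together cover exactly {1, 2, 3, 4, 5, 6, 8} — 7 values for 7 variables — and 4 appears only in G's list, so G = 4.
The 6 still-open variables together cover exactly {1, 2, 3, 5, 6, 8} — 6 values for 6 variables — and 1 appears only in H's list, so H = 1.

1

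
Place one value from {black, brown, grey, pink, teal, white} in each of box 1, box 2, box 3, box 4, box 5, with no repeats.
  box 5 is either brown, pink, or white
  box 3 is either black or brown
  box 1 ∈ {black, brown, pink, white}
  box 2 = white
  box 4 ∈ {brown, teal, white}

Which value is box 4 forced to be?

teal

box 2 has just one choice, so box 2 = white. Strike white from box 1, box 4, box 5.
The 4 still-open variables together cover exactly {black, brown, pink, teal} — 4 values for 4 variables — and teal appears only in box 4's list, so box 4 = teal.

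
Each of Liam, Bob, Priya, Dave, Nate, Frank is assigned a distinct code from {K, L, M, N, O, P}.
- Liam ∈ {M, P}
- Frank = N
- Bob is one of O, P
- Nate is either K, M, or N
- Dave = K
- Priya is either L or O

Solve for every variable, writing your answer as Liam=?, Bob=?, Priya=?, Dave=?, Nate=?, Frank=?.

Dave has just one choice, so Dave = K. Strike K from Nate.
That leaves Frank = N. So Nate can't be N.
That leaves Nate = M. Strike M from Liam.
Liam must be P (only option left). Eliminate P elsewhere: Bob.
Bob has just one choice, so Bob = O. Remove O from Priya.
Priya has just one choice, so Priya = L.

Liam=P, Bob=O, Priya=L, Dave=K, Nate=M, Frank=N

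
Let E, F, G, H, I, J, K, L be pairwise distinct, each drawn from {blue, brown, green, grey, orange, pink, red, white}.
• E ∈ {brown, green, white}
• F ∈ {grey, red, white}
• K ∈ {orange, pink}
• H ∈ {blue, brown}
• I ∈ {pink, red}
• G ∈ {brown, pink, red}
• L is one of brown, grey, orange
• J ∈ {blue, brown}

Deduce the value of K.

Among the 8 variables, green fits only E (and all 8 values in {blue, brown, green, grey, orange, pink, red, white} must be used), so E = green.
The 7 still-open variables together cover exactly {blue, brown, grey, orange, pink, red, white} — 7 values for 7 variables — and white appears only in F's list, so F = white.
The 6 still-open variables together cover exactly {blue, brown, grey, orange, pink, red} — 6 values for 6 variables — and grey appears only in L's list, so L = grey.
The 5 still-open variables draw from only 5 values {blue, brown, orange, pink, red}, so each is used; only K can be orange, hence K = orange.

orange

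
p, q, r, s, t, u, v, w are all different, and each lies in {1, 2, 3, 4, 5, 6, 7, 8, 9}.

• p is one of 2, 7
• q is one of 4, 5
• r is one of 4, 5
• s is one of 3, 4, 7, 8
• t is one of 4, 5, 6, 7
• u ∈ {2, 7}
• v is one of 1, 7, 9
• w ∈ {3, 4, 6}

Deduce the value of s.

The 2 variables p and u are confined to {2, 7}, which locks those values in; drop them from s, t, v.
q and r between them cover only {4, 5} — a naked pair. Remove those values from s, t, w.
That leaves t = 6. Remove 6 from w.
That leaves w = 3. Strike 3 from s.
So s = 8.

8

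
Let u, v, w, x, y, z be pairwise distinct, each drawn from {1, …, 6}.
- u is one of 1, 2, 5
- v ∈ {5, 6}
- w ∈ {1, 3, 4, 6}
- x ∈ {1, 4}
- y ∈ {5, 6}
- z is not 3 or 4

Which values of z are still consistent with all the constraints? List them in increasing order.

The 6 variables together cover exactly {1, 2, 3, 4, 5, 6} — 6 values for 6 variables — and 3 appears only in w's list, so w = 3.
The 5 still-open variables draw from only 5 values {1, 2, 4, 5, 6}, so each is used; only x can be 4, hence x = 4.
The 2 variables v and y are confined to {5, 6}, which locks those values in; drop them from u, z.
No further eliminations apply; z can still be any of 1, 2.

1, 2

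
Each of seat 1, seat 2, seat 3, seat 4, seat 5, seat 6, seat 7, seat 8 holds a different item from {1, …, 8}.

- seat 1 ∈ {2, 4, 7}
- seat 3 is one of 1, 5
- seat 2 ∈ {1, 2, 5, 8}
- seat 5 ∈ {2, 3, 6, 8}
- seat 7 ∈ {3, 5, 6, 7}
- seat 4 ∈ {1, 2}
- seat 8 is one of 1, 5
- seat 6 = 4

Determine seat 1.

seat 6 must be 4 (only option left). Strike 4 from seat 1.
The 2 variables seat 3 and seat 8 are confined to {1, 5}, which locks those values in; drop them from seat 2, seat 4, seat 7.
seat 4 must be 2 (only option left). Strike 2 from seat 1, seat 2, seat 5.
So seat 1 = 7.

7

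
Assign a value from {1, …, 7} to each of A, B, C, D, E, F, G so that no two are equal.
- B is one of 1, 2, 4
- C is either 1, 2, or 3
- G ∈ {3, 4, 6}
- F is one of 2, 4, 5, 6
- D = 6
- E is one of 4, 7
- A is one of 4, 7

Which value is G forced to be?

3

D has just one choice, so D = 6. Remove 6 from F, G.
The 6 still-open variables together cover exactly {1, 2, 3, 4, 5, 7} — 6 values for 6 variables — and 5 appears only in F's list, so F = 5.
The 2 variables A and E are confined to {4, 7}, which locks those values in; drop them from B, G.
So G = 3.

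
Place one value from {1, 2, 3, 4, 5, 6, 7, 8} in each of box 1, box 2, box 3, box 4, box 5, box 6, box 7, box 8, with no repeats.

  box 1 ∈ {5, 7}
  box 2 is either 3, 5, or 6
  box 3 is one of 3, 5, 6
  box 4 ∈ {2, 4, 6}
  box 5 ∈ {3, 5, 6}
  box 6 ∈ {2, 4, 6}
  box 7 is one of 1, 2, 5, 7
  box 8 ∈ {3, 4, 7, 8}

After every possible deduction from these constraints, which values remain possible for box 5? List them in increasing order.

The 8 variables draw from only 8 values {1, 2, 3, 4, 5, 6, 7, 8}, so each is used; only box 7 can be 1, hence box 7 = 1.
Among the 7 still-open variables, 8 fits only box 8 (and all 7 values in {2, 3, 4, 5, 6, 7, 8} must be used), so box 8 = 8.
The 6 still-open variables together cover exactly {2, 3, 4, 5, 6, 7} — 6 values for 6 variables — and 7 appears only in box 1's list, so box 1 = 7.
The 3 variables box 2, box 3, box 5 are confined to {3, 5, 6}, which locks those values in; drop them from box 4, box 6.
No further eliminations apply; box 5 can still be any of 3, 5, 6.

3, 5, 6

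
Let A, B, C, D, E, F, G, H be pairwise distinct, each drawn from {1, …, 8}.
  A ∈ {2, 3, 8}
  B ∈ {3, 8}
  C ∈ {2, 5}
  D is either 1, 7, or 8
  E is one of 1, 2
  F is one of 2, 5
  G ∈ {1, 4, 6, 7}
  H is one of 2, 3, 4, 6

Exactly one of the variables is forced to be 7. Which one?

C and F between them cover only {2, 5} — a naked pair. Remove those values from A, E, H.
E has just one choice, so E = 1. So D, G can't be 1.
A and B between them cover only {3, 8} — a naked pair. Remove those values from D, H.
So 7 goes to D.

D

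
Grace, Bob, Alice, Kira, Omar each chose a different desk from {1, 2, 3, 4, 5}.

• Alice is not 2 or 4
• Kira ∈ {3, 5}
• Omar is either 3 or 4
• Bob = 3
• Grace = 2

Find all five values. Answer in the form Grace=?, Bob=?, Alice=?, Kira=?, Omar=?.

Grace has just one choice, so Grace = 2.
Bob has just one choice, so Bob = 3. So Alice, Kira, Omar can't be 3.
That leaves Kira = 5. Remove 5 from Alice.
Omar's domain is down to {4}, so Omar = 4.
Alice's domain is down to {1}, so Alice = 1.

Grace=2, Bob=3, Alice=1, Kira=5, Omar=4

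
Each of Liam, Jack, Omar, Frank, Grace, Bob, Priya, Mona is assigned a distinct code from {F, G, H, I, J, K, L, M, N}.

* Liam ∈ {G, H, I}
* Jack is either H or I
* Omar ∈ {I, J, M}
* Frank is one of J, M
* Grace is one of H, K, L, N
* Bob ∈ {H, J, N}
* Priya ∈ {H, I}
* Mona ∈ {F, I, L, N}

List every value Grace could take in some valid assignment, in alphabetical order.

The 2 variables Jack and Priya are confined to {H, I}, which locks those values in; drop them from Liam, Omar, Grace, Bob, Mona.
Liam's domain is down to {G}, so Liam = G.
The 2 variables Omar and Frank are confined to {J, M}, which locks those values in; drop them from Bob.
Bob has just one choice, so Bob = N. Remove N from Grace, Mona.
No further eliminations apply; Grace can still be any of K, L.

K, L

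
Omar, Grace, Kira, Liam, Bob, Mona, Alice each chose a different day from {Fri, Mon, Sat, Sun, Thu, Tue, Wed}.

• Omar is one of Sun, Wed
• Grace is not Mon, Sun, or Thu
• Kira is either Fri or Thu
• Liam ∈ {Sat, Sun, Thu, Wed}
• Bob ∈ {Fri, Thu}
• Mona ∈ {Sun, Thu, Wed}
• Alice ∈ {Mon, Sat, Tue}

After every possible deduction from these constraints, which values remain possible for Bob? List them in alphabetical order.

Fri, Thu

Among the 7 variables, Mon fits only Alice (and all 7 values in {Fri, Mon, Sat, Sun, Thu, Tue, Wed} must be used), so Alice = Mon.
The 6 still-open variables together cover exactly {Fri, Sat, Sun, Thu, Tue, Wed} — 6 values for 6 variables — and Tue appears only in Grace's list, so Grace = Tue.
Among the 5 still-open variables, Sat fits only Liam (and all 5 values in {Fri, Sat, Sun, Thu, Wed} must be used), so Liam = Sat.
The 2 variables Kira and Bob are confined to {Fri, Thu}, which locks those values in; drop them from Mona.
No further eliminations apply; Bob can still be any of Fri, Thu.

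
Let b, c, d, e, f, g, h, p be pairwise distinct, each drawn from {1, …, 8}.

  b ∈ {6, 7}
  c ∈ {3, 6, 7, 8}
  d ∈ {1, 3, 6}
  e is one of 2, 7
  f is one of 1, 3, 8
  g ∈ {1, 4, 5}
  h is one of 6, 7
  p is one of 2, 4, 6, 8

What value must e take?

2

The 8 variables draw from only 8 values {1, 2, 3, 4, 5, 6, 7, 8}, so each is used; only g can be 5, hence g = 5.
Among the 7 still-open variables, 4 fits only p (and all 7 values in {1, 2, 3, 4, 6, 7, 8} must be used), so p = 4.
The 6 still-open variables together cover exactly {1, 2, 3, 6, 7, 8} — 6 values for 6 variables — and 2 appears only in e's list, so e = 2.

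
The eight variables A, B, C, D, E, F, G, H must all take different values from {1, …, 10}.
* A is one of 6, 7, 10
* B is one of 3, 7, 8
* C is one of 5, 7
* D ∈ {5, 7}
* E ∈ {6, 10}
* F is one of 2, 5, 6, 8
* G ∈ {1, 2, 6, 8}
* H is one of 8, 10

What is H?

The 8 variables draw from only 8 values {1, 2, 3, 5, 6, 7, 8, 10}, so each is used; only G can be 1, hence G = 1.
The 7 still-open variables draw from only 7 values {2, 3, 5, 6, 7, 8, 10}, so each is used; only F can be 2, hence F = 2.
Among the 6 still-open variables, 3 fits only B (and all 6 values in {3, 5, 6, 7, 8, 10} must be used), so B = 3.
The 5 still-open variables together cover exactly {5, 6, 7, 8, 10} — 5 values for 5 variables — and 8 appears only in H's list, so H = 8.

8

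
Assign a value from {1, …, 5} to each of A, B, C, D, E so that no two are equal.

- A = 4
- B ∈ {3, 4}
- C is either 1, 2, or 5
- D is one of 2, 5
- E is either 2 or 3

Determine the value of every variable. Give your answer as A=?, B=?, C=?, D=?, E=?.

A has just one choice, so A = 4. Remove 4 from B.
B's domain is down to {3}, so B = 3. So E can't be 3.
That leaves E = 2. So C, D can't be 2.
D must be 5 (only option left). Eliminate 5 elsewhere: C.
That leaves C = 1.

A=4, B=3, C=1, D=5, E=2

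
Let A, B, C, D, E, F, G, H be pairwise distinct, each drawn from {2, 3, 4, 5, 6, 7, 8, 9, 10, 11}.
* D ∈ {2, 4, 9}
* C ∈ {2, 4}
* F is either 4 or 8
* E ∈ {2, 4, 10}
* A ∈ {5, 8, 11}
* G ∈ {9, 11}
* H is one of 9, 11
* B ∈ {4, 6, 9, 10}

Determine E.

10

Among the 8 variables, 5 fits only A (and all 8 values in {2, 4, 5, 6, 8, 9, 10, 11} must be used), so A = 5.
The 7 still-open variables together cover exactly {2, 4, 6, 8, 9, 10, 11} — 7 values for 7 variables — and 6 appears only in B's list, so B = 6.
The 6 still-open variables draw from only 6 values {2, 4, 8, 9, 10, 11}, so each is used; only F can be 8, hence F = 8.
The 5 still-open variables draw from only 5 values {2, 4, 9, 10, 11}, so each is used; only E can be 10, hence E = 10.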